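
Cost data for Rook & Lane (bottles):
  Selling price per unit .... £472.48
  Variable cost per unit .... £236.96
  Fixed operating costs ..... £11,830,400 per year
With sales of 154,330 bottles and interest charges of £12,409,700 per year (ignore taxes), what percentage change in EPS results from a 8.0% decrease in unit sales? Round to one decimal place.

At 154,330 units, contribution = 154,330 × £235.52 = £36,347,801.60.
EBIT = £36,347,801.60 − £11,830,400 = £24,517,401.60.
After interest of £12,409,700.00, pre-tax earnings = £12,107,701.60.
Degree of combined leverage = contribution ÷ (EBIT − I) = £36,347,801.60 ÷ £12,107,701.60 = 3.0020.
EPS therefore changes by 3.0020 × (-8.0%) = -24.0%.

-24.0%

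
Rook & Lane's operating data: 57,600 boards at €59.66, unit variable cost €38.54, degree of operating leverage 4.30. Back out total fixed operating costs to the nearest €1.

€933,602

Contribution at this volume is 57,600 × €21.12 = €1,216,512.00.
DOL = contribution / EBIT, so EBIT = €1,216,512.00 / 4.30 = €282,909.77.
Fixed costs = CM − EBIT = €1,216,512.00 − €282,909.77 = €933,602.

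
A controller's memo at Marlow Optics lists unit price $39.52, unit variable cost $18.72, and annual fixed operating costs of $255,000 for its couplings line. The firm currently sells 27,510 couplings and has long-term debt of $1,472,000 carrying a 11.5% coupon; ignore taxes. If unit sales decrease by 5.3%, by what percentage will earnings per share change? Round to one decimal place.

-20.5%

At 27,510 units, contribution = 27,510 × $20.80 = $572,208.00.
Operating income = contribution − fixed costs = $572,208.00 − $255,000 = $317,208.00.
Interest = $169,280.00, so EBIT − I = $147,928.00.
Degree of combined leverage = contribution ÷ (EBIT − I) = $572,208.00 ÷ $147,928.00 = 3.8682.
%ΔEPS = DCL × %ΔSales = 3.8682 × -5.3% = -20.5%.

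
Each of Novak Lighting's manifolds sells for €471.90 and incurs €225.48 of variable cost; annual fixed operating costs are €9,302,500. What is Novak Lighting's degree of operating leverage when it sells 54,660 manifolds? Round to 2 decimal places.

3.23

Total contribution margin = 54,660 × €246.42 = €13,469,317.20.
EBIT = €13,469,317.20 − €9,302,500 = €4,166,817.20.
DOL = contribution ÷ EBIT = €13,469,317.20 ÷ €4,166,817.20 = 3.2325.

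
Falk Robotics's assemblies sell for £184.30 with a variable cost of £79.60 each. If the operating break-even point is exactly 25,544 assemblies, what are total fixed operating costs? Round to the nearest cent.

£2,674,456.80

Contribution margin per unit = £184.30 − £79.60 = £104.70.
Fixed costs = break-even units × CM = 25,544 × £104.70 = £2,674,456.80.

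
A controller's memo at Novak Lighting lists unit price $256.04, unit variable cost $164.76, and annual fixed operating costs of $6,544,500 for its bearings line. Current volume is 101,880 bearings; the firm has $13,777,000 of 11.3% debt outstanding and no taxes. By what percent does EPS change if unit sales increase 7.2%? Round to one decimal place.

Contribution at this volume is 101,880 × $91.28 = $9,299,606.40.
EBIT = $9,299,606.40 − $6,544,500 = $2,755,106.40.
After interest of $1,556,801.00, pre-tax earnings = $1,198,305.40.
Degree of combined leverage = contribution ÷ (EBIT − I) = $9,299,606.40 ÷ $1,198,305.40 = 7.7606.
EPS therefore changes by 7.7606 × (+7.2%) = +55.9%.

+55.9%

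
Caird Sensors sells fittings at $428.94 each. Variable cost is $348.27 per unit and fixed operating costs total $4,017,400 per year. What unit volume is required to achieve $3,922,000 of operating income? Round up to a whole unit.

Contribution margin per unit = $428.94 − $348.27 = $80.67.
Required volume = (fixed costs + target profit) ÷ CM = ($4,017,400 + $3,922,000) ÷ $80.67 = 98,418.25, so 98,419 fittings.

98,419 fittings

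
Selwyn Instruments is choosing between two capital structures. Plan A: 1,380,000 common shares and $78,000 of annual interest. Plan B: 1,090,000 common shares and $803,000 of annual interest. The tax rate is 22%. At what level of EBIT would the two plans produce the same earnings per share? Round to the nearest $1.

$3,528,000

At indifference, (EBIT − 78,000)(1 − t)/1,380,000 = (EBIT − 803,000)(1 − t)/1,090,000.
The (1 − t) factor cancels: (EBIT − 78,000) × 1,090,000 = (EBIT − 803,000) × 1,380,000.
EBIT × (1,380,000 − 1,090,000) = 803,000 × 1,380,000 − 78,000 × 1,090,000 = 1,023,120,000,000, so EBIT = 1,023,120,000,000 ÷ 290,000 = 3,528,000.00.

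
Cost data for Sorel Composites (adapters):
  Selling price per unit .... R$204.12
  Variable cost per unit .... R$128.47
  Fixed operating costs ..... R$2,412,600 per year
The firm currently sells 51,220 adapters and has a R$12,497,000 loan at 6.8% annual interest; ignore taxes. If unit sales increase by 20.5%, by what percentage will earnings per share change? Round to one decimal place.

Total contribution margin = 51,220 × R$75.65 = R$3,874,793.00.
Subtracting fixed costs: EBIT = R$3,874,793.00 − R$2,412,600 = R$1,462,193.00.
After interest of R$849,796.00, pre-tax earnings = R$612,397.00.
Degree of combined leverage = contribution ÷ (EBIT − I) = R$3,874,793.00 ÷ R$612,397.00 = 6.3273.
EPS therefore changes by 6.3273 × (+20.5%) = +129.7%.

+129.7%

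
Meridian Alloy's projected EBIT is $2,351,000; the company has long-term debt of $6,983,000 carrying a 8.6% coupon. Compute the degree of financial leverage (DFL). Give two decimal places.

Interest = $600,538.00.
Degree of financial leverage = EBIT / (EBIT − interest) = $2,351,000 / $1,750,462.00 = 1.3431.

1.34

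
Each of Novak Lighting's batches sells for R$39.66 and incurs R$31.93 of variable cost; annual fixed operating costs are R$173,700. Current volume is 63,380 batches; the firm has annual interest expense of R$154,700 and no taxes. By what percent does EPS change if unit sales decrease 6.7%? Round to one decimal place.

Total contribution margin = 63,380 × R$7.73 = R$489,927.40.
Subtracting fixed costs: EBIT = R$489,927.40 − R$173,700 = R$316,227.40.
After interest of R$154,700.00, pre-tax earnings = R$161,527.40.
DCL = total CM / (EBIT − I) = R$489,927.40 / R$161,527.40 = 3.0331.
EPS therefore changes by 3.0331 × (-6.7%) = -20.3%.

-20.3%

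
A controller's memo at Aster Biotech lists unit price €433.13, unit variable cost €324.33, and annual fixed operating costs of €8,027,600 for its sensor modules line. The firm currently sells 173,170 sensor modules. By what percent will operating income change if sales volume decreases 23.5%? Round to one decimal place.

Contribution at this volume is 173,170 × €108.80 = €18,840,896.00.
Subtracting fixed costs: EBIT = €18,840,896.00 − €8,027,600 = €10,813,296.00.
DOL = contribution ÷ EBIT = €18,840,896.00 ÷ €10,813,296.00 = 1.7424.
Operating income changes by 1.7424 × -23.5% = -40.9%.

-40.9%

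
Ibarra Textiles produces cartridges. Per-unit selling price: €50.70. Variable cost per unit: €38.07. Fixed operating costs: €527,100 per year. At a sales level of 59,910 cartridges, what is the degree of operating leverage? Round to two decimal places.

Total contribution margin = 59,910 × €12.63 = €756,663.30.
Operating income = contribution − fixed costs = €756,663.30 − €527,100 = €229,563.30.
Degree of operating leverage = €756,663.30 / €229,563.30 = 3.2961.

3.30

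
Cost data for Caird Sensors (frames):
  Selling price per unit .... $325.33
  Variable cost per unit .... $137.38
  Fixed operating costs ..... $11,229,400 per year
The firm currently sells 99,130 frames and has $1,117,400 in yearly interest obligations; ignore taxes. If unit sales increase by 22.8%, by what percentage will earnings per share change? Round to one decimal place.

+67.6%

At 99,130 units, contribution = 99,130 × $187.95 = $18,631,483.50.
Operating income = contribution − fixed costs = $18,631,483.50 − $11,229,400 = $7,402,083.50.
After interest of $1,117,400.00, pre-tax earnings = $6,284,683.50.
DCL = total CM / (EBIT − I) = $18,631,483.50 / $6,284,683.50 = 2.9646.
EPS therefore changes by 2.9646 × (+22.8%) = +67.6%.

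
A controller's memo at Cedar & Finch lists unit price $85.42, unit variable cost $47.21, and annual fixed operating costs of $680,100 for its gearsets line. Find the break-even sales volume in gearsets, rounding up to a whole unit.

Contribution margin per unit = $85.42 − $47.21 = $38.21.
Units to break even: $680,100 ÷ $38.21 = 17,799.01, rounded up to 17,800.

17,800 gearsets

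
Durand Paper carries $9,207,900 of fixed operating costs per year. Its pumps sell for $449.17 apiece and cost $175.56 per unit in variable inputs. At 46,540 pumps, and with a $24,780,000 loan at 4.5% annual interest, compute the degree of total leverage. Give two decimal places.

5.28

Total contribution margin = 46,540 × $273.61 = $12,733,809.40.
EBIT = $12,733,809.40 − $9,207,900 = $3,525,909.40. Interest = $1,115,100.00.
DOL = $12,733,809.40 ÷ $3,525,909.40 = 3.6115; DFL = $3,525,909.40 ÷ $2,410,809.40 = 1.4625.
Combined leverage = 3.6115 × 1.4625 = 5.2818.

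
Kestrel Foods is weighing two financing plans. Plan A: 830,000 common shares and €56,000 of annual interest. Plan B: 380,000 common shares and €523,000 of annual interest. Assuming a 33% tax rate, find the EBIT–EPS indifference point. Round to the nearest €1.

€917,356

Set EPS_A = EPS_B: (EBIT − €56,000)(1 − 0.33) ÷ 830,000 = (EBIT − €523,000)(1 − 0.33) ÷ 380,000.
The (1 − t) factor cancels: (EBIT − 56,000) × 380,000 = (EBIT − 523,000) × 830,000.
EBIT × (830,000 − 380,000) = 523,000 × 830,000 − 56,000 × 380,000 = 412,810,000,000, so EBIT = 412,810,000,000 ÷ 450,000 = 917,355.56.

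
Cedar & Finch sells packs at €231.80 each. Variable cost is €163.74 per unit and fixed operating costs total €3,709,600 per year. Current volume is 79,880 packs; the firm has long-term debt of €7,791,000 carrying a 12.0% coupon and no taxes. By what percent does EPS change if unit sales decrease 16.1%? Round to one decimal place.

-110.5%

Total contribution margin = 79,880 × €68.06 = €5,436,632.80.
Operating income = contribution − fixed costs = €5,436,632.80 − €3,709,600 = €1,727,032.80.
After interest of €934,920.00, pre-tax earnings = €792,112.80.
DCL = total CM / (EBIT − I) = €5,436,632.80 / €792,112.80 = 6.8635.
%ΔEPS = DCL × %ΔSales = 6.8635 × -16.1% = -110.5%.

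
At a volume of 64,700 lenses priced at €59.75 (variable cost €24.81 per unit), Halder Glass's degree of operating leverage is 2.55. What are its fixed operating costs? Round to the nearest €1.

Total contribution margin = 64,700 × €34.94 = €2,260,618.00.
DOL = contribution / EBIT, so EBIT = €2,260,618.00 / 2.55 = €886,516.86.
And FC = contribution − EBIT = €2,260,618.00 − €886,516.86 = €1,374,101.

€1,374,101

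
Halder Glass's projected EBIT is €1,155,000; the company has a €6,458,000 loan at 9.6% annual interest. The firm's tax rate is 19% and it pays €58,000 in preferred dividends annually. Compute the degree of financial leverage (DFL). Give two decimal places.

2.49

Interest = €619,968.00.
Pre-tax preferred-dividend burden = €58,000 ÷ (1 − 0.19) = €71,604.94.
DFL = EBIT ÷ [EBIT − I − D_p/(1−t)] = €1,155,000 ÷ [€1,155,000 − €619,968.00 − €71,604.94] = €1,155,000 ÷ €463,427.06 = 2.4923.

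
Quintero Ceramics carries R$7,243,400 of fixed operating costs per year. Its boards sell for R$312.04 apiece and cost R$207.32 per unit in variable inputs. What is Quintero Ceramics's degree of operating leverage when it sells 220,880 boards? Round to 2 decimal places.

1.46

At 220,880 units, contribution = 220,880 × R$104.72 = R$23,130,553.60.
Subtracting fixed costs: EBIT = R$23,130,553.60 − R$7,243,400 = R$15,887,153.60.
DOL = contribution ÷ EBIT = R$23,130,553.60 ÷ R$15,887,153.60 = 1.4559.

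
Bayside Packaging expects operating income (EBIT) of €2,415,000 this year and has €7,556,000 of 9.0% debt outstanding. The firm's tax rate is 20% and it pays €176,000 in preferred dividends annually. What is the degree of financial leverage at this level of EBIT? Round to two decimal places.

Annual interest charges come to €680,040.00.
Preferred dividends grossed up pre-tax: €176,000 / (1 − 0.20) = €220,000.00.
DFL = EBIT ÷ [EBIT − I − D_p/(1−t)] = €2,415,000 ÷ [€2,415,000 − €680,040.00 − €220,000.00] = €2,415,000 ÷ €1,514,960.00 = 1.5941.

1.59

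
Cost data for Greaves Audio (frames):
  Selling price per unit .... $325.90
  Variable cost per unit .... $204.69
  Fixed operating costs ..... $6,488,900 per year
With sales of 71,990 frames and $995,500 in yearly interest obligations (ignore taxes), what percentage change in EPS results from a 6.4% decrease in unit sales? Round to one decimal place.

-45.0%

At 71,990 units, contribution = 71,990 × $121.21 = $8,725,907.90.
Operating income = contribution − fixed costs = $8,725,907.90 − $6,488,900 = $2,237,007.90.
Interest = $995,500.00, so EBIT − I = $1,241,507.90.
DCL = total CM / (EBIT − I) = $8,725,907.90 / $1,241,507.90 = 7.0285.
EPS therefore changes by 7.0285 × (-6.4%) = -45.0%.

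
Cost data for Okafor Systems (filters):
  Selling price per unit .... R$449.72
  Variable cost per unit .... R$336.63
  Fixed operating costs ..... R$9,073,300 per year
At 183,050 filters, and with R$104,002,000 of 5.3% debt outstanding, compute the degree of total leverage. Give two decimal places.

At 183,050 units, contribution = 183,050 × R$113.09 = R$20,701,124.50.
Subtracting fixed costs: EBIT = R$20,701,124.50 − R$9,073,300 = R$11,627,824.50. Interest = R$5,512,106.00.
DOL = R$20,701,124.50 ÷ R$11,627,824.50 = 1.7803; DFL = R$11,627,824.50 ÷ R$6,115,718.50 = 1.9013.
DCL = DOL × DFL = 1.7803 × 1.9013 = 3.3849.

3.38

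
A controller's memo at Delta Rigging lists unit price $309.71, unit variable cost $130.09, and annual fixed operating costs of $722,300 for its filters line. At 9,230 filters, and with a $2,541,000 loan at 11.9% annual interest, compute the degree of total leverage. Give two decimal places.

Contribution at this volume is 9,230 × $179.62 = $1,657,892.60.
EBIT = $1,657,892.60 − $722,300 = $935,592.60. Interest = $302,379.00, so EBIT − I = $633,213.60.
Degree of total leverage = total CM / (EBIT − interest) = $1,657,892.60 / $633,213.60 = 2.6182.

2.62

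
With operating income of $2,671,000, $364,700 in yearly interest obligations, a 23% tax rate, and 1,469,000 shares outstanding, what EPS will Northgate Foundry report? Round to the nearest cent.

Interest = $364,700.00, so EBT = $2,671,000 − $364,700.00 = $2,306,300.00.
Net income = $2,306,300.00 × (1 − 0.23) = $1,775,851.00.
EPS = $1,775,851.00 ÷ 1,469,000 = $1.21.

$1.21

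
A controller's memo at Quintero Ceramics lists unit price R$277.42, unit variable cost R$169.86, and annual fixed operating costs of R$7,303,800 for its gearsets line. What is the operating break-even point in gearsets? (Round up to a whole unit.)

Contribution margin per unit = R$277.42 − R$169.86 = R$107.56.
Break-even Q = R$7,303,800 / R$107.56 = 67,904.43 → 67,905 gearsets.

67,905 gearsets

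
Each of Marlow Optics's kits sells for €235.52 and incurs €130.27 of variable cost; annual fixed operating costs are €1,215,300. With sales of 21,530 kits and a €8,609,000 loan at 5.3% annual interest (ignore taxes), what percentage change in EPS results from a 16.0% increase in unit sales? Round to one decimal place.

+61.0%

At 21,530 units, contribution = 21,530 × €105.25 = €2,266,032.50.
Subtracting fixed costs: EBIT = €2,266,032.50 − €1,215,300 = €1,050,732.50.
After interest of €456,277.00, pre-tax earnings = €594,455.50.
DCL = total CM / (EBIT − I) = €2,266,032.50 / €594,455.50 = 3.8119.
%ΔEPS = DCL × %ΔSales = 3.8119 × +16.0% = +61.0%.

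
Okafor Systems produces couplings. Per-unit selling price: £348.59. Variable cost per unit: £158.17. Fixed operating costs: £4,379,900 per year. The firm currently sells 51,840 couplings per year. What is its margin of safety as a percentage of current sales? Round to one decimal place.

Contribution margin per unit = £348.59 − £158.17 = £190.42. Break-even units = £4,379,900 ÷ £190.42 = 23,001.26; break-even revenue = 23,001.26 × £348.59 = £8,018,009.35.
Current sales = 51,840 × £348.59 = £18,070,905.60.
Margin of safety = (£18,070,905.60 − £8,018,009.35) ÷ £18,070,905.60 = 55.6%.

55.6%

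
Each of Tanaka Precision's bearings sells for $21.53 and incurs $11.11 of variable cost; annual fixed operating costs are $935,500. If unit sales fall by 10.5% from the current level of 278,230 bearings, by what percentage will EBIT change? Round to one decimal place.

Total contribution margin = 278,230 × $10.42 = $2,899,156.60.
Operating income = contribution − fixed costs = $2,899,156.60 − $935,500 = $1,963,656.60.
DOL = contribution ÷ EBIT = $2,899,156.60 ÷ $1,963,656.60 = 1.4764.
So EBIT moves 1.4764 × (-10.5%) = -15.5%.

-15.5%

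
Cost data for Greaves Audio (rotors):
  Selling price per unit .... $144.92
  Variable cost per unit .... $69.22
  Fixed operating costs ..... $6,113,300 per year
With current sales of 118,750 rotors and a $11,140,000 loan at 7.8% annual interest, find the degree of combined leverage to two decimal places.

Contribution at this volume is 118,750 × $75.70 = $8,989,375.00.
Subtracting fixed costs: EBIT = $8,989,375.00 − $6,113,300 = $2,876,075.00. Interest = $868,920.00, so EBIT − I = $2,007,155.00.
Degree of total leverage = total CM / (EBIT − interest) = $8,989,375.00 / $2,007,155.00 = 4.4787.

4.48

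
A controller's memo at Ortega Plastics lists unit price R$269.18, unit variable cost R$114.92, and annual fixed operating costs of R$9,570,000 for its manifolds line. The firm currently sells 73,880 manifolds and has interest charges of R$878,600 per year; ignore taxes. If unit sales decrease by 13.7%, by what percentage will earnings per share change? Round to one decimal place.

Contribution at this volume is 73,880 × R$154.26 = R$11,396,728.80.
Subtracting fixed costs: EBIT = R$11,396,728.80 − R$9,570,000 = R$1,826,728.80.
After interest of R$878,600.00, pre-tax earnings = R$948,128.80.
Degree of combined leverage = contribution ÷ (EBIT − I) = R$11,396,728.80 ÷ R$948,128.80 = 12.0202.
%ΔEPS = DCL × %ΔSales = 12.0202 × -13.7% = -164.7%.

-164.7%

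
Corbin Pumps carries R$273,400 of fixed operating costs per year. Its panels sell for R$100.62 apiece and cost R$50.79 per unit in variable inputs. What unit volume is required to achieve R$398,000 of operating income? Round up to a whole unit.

13,474 panels

Each unit contributes R$100.62 − R$50.79 = R$49.83.
Need Q such that Q × R$49.83 − R$273,400 = R$398,000, i.e. Q = R$671,400 / R$49.83 = 13,473.81 → 13,474.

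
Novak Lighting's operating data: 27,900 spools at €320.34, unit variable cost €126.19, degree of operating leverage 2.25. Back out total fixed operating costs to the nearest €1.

€3,009,325

At 27,900 units, contribution = 27,900 × €194.15 = €5,416,785.00.
DOL = contribution / EBIT, so EBIT = €5,416,785.00 / 2.25 = €2,407,460.00.
And FC = contribution − EBIT = €5,416,785.00 − €2,407,460.00 = €3,009,325.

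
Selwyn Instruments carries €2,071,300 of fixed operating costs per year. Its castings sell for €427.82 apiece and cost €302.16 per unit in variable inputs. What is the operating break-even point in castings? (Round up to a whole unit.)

Unit CM = price − variable cost = €427.82 − €302.16 = €125.66.
Break-even Q = €2,071,300 / €125.66 = 16,483.37 → 16,484 castings.

16,484 castings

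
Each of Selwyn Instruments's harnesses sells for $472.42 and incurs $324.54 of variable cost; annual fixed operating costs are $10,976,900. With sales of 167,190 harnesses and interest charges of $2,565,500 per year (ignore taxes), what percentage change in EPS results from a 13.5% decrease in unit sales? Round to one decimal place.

Contribution at this volume is 167,190 × $147.88 = $24,724,057.20.
Subtracting fixed costs: EBIT = $24,724,057.20 − $10,976,900 = $13,747,157.20.
After interest of $2,565,500.00, pre-tax earnings = $11,181,657.20.
DCL = total CM / (EBIT − I) = $24,724,057.20 / $11,181,657.20 = 2.2111.
%ΔEPS = DCL × %ΔSales = 2.2111 × -13.5% = -29.9%.

-29.9%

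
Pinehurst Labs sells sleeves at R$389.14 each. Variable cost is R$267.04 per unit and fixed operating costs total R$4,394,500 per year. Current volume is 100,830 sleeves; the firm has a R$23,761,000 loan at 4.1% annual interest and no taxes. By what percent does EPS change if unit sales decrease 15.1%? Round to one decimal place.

Contribution at this volume is 100,830 × R$122.10 = R$12,311,343.00.
Subtracting fixed costs: EBIT = R$12,311,343.00 − R$4,394,500 = R$7,916,843.00.
After interest of R$974,201.00, pre-tax earnings = R$6,942,642.00.
Degree of combined leverage = contribution ÷ (EBIT − I) = R$12,311,343.00 ÷ R$6,942,642.00 = 1.7733.
%ΔEPS = DCL × %ΔSales = 1.7733 × -15.1% = -26.8%.

-26.8%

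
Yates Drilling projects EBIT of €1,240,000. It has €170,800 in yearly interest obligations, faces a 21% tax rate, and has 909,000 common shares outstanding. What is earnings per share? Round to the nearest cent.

€0.93

Interest = €170,800.00, so EBT = €1,240,000 − €170,800.00 = €1,069,200.00.
Net income = €1,069,200.00 × (1 − 0.21) = €844,668.00.
EPS = €844,668.00 ÷ 909,000 = €0.93.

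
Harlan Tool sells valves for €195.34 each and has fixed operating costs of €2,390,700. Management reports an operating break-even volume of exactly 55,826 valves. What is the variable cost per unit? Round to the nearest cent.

Contribution per unit must be FC / Q = €2,390,700 / 55,826 = €42.8241.
Variable cost per unit = €195.34 − €42.8241 = €152.52.

€152.52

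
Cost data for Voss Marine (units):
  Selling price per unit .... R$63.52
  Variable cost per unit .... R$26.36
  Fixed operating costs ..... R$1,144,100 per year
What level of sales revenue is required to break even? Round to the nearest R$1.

Contribution margin per unit = R$63.52 − R$26.36 = R$37.16, a CM ratio of R$37.16 ÷ R$63.52 = 0.5850.
Break-even revenue = fixed costs × price ÷ CM = R$1,144,100 × R$63.52 ÷ R$37.16 = R$1,955,684.

R$1,955,684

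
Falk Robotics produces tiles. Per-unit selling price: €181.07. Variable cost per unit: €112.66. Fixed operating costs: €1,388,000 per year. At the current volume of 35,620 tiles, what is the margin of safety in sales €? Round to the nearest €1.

Each unit contributes €181.07 − €112.66 = €68.41. Break-even units = €1,388,000 ÷ €68.41 = 20,289.43; break-even revenue = 20,289.43 × €181.07 = €3,673,807.34.
Current sales = 35,620 × €181.07 = €6,449,713.40.
Margin of safety = €6,449,713.40 − €3,673,807.34 = €2,775,906.

€2,775,906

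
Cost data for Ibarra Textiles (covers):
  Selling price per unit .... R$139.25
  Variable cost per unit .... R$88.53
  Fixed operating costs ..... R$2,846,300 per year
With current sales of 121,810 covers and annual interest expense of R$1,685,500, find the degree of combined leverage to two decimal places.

At 121,810 units, contribution = 121,810 × R$50.72 = R$6,178,203.20.
EBIT = R$6,178,203.20 − R$2,846,300 = R$3,331,903.20. Interest = R$1,685,500.00, so EBIT − I = R$1,646,403.20.
DCL = contribution ÷ (EBIT − I) = R$6,178,203.20 ÷ R$1,646,403.20 = 3.7525.

3.75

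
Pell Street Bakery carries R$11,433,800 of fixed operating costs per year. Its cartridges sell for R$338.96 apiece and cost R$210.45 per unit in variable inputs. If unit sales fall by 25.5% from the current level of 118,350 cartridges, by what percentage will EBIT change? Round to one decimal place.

Total contribution margin = 118,350 × R$128.51 = R$15,209,158.50.
EBIT = R$15,209,158.50 − R$11,433,800 = R$3,775,358.50.
So DOL = total CM / EBIT = R$15,209,158.50 / R$3,775,358.50 = 4.0285.
Operating income changes by 4.0285 × -25.5% = -102.7%.

-102.7%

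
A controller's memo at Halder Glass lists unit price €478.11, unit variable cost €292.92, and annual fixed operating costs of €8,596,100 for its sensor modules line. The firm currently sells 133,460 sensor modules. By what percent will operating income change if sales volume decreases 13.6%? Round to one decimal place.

-20.9%

Total contribution margin = 133,460 × €185.19 = €24,715,457.40.
EBIT = €24,715,457.40 − €8,596,100 = €16,119,357.40.
Degree of operating leverage = €24,715,457.40 / €16,119,357.40 = 1.5333.
%ΔEBIT = DOL × %ΔSales = 1.5333 × -13.6% = -20.9%.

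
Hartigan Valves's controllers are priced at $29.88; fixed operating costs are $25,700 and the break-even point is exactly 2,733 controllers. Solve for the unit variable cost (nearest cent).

Contribution per unit must be FC / Q = $25,700 / 2,733 = $9.4036.
Hence VC = price − CM = $29.88 − $9.4036 = $20.48.

$20.48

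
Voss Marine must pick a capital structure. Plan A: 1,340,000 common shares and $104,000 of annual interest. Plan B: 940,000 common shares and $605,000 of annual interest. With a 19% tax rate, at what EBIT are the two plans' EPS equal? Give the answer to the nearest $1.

$1,782,350

Set EPS_A = EPS_B: (EBIT − $104,000)(1 − 0.19) ÷ 1,340,000 = (EBIT − $605,000)(1 − 0.19) ÷ 940,000.
The (1 − t) factor cancels: (EBIT − 104,000) × 940,000 = (EBIT − 605,000) × 1,340,000.
Solving, EBIT = (605,000·1,340,000 − 104,000·940,000) / (1,340,000 − 940,000) = 712,940,000,000 / 400,000 = 1,782,350.00.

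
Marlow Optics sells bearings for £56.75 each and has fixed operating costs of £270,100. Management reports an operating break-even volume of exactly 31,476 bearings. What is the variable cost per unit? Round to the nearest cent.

At break-even, FC = Q × (P − VC), so P − VC = £270,100 ÷ 31,476 = £8.5811.
Hence VC = price − CM = £56.75 − £8.5811 = £48.17.

£48.17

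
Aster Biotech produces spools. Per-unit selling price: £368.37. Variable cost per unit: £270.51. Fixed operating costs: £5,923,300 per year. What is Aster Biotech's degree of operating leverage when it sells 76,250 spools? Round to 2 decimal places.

4.85

Contribution at this volume is 76,250 × £97.86 = £7,461,825.00.
Operating income = contribution − fixed costs = £7,461,825.00 − £5,923,300 = £1,538,525.00.
Degree of operating leverage = £7,461,825.00 / £1,538,525.00 = 4.8500.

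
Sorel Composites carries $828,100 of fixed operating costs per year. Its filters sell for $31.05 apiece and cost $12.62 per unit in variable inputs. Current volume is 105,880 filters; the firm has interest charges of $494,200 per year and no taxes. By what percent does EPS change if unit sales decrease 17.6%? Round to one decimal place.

Total contribution margin = 105,880 × $18.43 = $1,951,368.40.
Operating income = contribution − fixed costs = $1,951,368.40 − $828,100 = $1,123,268.40.
After interest of $494,200.00, pre-tax earnings = $629,068.40.
Degree of combined leverage = contribution ÷ (EBIT − I) = $1,951,368.40 ÷ $629,068.40 = 3.1020.
EPS therefore changes by 3.1020 × (-17.6%) = -54.6%.

-54.6%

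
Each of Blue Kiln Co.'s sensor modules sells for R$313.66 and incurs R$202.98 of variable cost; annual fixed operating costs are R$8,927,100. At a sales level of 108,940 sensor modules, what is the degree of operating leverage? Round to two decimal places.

3.85

Contribution at this volume is 108,940 × R$110.68 = R$12,057,479.20.
Subtracting fixed costs: EBIT = R$12,057,479.20 − R$8,927,100 = R$3,130,379.20.
DOL = contribution ÷ EBIT = R$12,057,479.20 ÷ R$3,130,379.20 = 3.8518.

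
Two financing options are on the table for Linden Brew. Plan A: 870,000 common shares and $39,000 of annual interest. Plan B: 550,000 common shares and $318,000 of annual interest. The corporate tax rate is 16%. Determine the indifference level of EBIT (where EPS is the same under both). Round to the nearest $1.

$797,531

At indifference, (EBIT − 39,000)(1 − t)/870,000 = (EBIT − 318,000)(1 − t)/550,000.
The (1 − t) factor cancels: (EBIT − 39,000) × 550,000 = (EBIT − 318,000) × 870,000.
Solving, EBIT = (318,000·870,000 − 39,000·550,000) / (870,000 − 550,000) = 255,210,000,000 / 320,000 = 797,531.25.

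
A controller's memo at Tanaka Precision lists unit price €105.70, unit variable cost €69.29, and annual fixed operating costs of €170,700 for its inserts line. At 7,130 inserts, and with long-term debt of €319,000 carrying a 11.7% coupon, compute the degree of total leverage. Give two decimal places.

Total contribution margin = 7,130 × €36.41 = €259,603.30.
Subtracting fixed costs: EBIT = €259,603.30 − €170,700 = €88,903.30. Interest = €37,323.00, so EBIT − I = €51,580.30.
DCL = contribution ÷ (EBIT − I) = €259,603.30 ÷ €51,580.30 = 5.0330.

5.03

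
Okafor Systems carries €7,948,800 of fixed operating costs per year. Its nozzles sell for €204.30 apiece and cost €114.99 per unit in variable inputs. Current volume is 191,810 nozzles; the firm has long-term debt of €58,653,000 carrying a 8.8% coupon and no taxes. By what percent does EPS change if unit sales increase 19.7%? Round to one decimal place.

+83.9%

Contribution at this volume is 191,810 × €89.31 = €17,130,551.10.
EBIT = €17,130,551.10 − €7,948,800 = €9,181,751.10.
Interest = €5,161,464.00, so EBIT − I = €4,020,287.10.
DCL = total CM / (EBIT − I) = €17,130,551.10 / €4,020,287.10 = 4.2610.
EPS therefore changes by 4.2610 × (+19.7%) = +83.9%.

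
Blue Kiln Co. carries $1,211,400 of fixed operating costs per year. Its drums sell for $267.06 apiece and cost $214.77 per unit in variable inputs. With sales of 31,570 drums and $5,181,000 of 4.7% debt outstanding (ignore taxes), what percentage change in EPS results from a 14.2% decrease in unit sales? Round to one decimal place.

-119.7%

Total contribution margin = 31,570 × $52.29 = $1,650,795.30.
Subtracting fixed costs: EBIT = $1,650,795.30 − $1,211,400 = $439,395.30.
Interest = $243,507.00, so EBIT − I = $195,888.30.
Degree of combined leverage = contribution ÷ (EBIT − I) = $1,650,795.30 ÷ $195,888.30 = 8.4272.
%ΔEPS = DCL × %ΔSales = 8.4272 × -14.2% = -119.7%.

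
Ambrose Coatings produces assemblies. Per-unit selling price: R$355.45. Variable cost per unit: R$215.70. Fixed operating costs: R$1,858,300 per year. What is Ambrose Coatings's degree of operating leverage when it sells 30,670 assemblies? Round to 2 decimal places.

1.77

Total contribution margin = 30,670 × R$139.75 = R$4,286,132.50.
EBIT = R$4,286,132.50 − R$1,858,300 = R$2,427,832.50.
DOL = contribution ÷ EBIT = R$4,286,132.50 ÷ R$2,427,832.50 = 1.7654.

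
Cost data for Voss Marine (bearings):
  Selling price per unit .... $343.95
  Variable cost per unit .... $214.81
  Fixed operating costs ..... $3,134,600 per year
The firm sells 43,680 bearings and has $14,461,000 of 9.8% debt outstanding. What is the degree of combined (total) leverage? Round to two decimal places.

Total contribution margin = 43,680 × $129.14 = $5,640,835.20.
Subtracting fixed costs: EBIT = $5,640,835.20 − $3,134,600 = $2,506,235.20. Interest = $1,417,178.00.
DOL = $5,640,835.20 ÷ $2,506,235.20 = 2.2507; DFL = $2,506,235.20 ÷ $1,089,057.20 = 2.3013.
DCL = DOL × DFL = 2.2507 × 2.3013 = 5.1795.

5.18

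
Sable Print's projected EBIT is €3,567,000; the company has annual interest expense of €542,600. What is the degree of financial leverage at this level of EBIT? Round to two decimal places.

1.18

Annual interest charges come to €542,600.00.
Degree of financial leverage = EBIT / (EBIT − interest) = €3,567,000 / €3,024,400.00 = 1.1794.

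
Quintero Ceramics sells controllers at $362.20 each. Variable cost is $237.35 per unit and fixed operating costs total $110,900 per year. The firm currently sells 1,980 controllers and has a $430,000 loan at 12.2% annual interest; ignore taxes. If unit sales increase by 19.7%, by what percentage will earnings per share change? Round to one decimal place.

Contribution at this volume is 1,980 × $124.85 = $247,203.00.
Operating income = contribution − fixed costs = $247,203.00 − $110,900 = $136,303.00.
After interest of $52,460.00, pre-tax earnings = $83,843.00.
Degree of combined leverage = contribution ÷ (EBIT − I) = $247,203.00 ÷ $83,843.00 = 2.9484.
%ΔEPS = DCL × %ΔSales = 2.9484 × +19.7% = +58.1%.

+58.1%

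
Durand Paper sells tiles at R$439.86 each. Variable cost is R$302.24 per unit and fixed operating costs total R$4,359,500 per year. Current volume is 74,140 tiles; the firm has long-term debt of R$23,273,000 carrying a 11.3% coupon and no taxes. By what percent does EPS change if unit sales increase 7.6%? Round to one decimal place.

+24.1%

At 74,140 units, contribution = 74,140 × R$137.62 = R$10,203,146.80.
Subtracting fixed costs: EBIT = R$10,203,146.80 − R$4,359,500 = R$5,843,646.80.
After interest of R$2,629,849.00, pre-tax earnings = R$3,213,797.80.
Degree of combined leverage = contribution ÷ (EBIT − I) = R$10,203,146.80 ÷ R$3,213,797.80 = 3.1748.
EPS therefore changes by 3.1748 × (+7.6%) = +24.1%.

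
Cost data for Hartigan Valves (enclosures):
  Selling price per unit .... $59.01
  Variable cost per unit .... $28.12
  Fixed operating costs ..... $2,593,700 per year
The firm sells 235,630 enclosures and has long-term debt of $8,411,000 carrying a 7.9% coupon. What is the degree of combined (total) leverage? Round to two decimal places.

Contribution at this volume is 235,630 × $30.89 = $7,278,610.70.
EBIT = $7,278,610.70 − $2,593,700 = $4,684,910.70. Interest = $664,469.00, so EBIT − I = $4,020,441.70.
DCL = contribution ÷ (EBIT − I) = $7,278,610.70 ÷ $4,020,441.70 = 1.8104.

1.81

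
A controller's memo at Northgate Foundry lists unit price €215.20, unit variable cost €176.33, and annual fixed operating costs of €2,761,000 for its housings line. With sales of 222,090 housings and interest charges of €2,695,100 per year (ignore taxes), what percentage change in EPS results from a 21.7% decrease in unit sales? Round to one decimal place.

-59.0%

Total contribution margin = 222,090 × €38.87 = €8,632,638.30.
Operating income = contribution − fixed costs = €8,632,638.30 − €2,761,000 = €5,871,638.30.
After interest of €2,695,100.00, pre-tax earnings = €3,176,538.30.
Degree of combined leverage = contribution ÷ (EBIT − I) = €8,632,638.30 ÷ €3,176,538.30 = 2.7176.
%ΔEPS = DCL × %ΔSales = 2.7176 × -21.7% = -59.0%.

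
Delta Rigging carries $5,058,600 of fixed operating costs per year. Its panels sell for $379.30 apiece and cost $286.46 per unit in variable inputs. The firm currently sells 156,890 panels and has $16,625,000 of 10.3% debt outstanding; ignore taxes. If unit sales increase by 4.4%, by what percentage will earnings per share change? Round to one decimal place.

At 156,890 units, contribution = 156,890 × $92.84 = $14,565,667.60.
EBIT = $14,565,667.60 − $5,058,600 = $9,507,067.60.
After interest of $1,712,375.00, pre-tax earnings = $7,794,692.60.
DCL = total CM / (EBIT − I) = $14,565,667.60 / $7,794,692.60 = 1.8687.
EPS therefore changes by 1.8687 × (+4.4%) = +8.2%.

+8.2%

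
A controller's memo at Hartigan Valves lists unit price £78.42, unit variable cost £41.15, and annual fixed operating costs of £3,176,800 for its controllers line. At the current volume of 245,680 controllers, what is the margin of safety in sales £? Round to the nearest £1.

Unit CM = price − variable cost = £78.42 − £41.15 = £37.27. Break-even units = £3,176,800 ÷ £37.27 = 85,237.46; break-even revenue = 85,237.46 × £78.42 = £6,684,321.33.
Actual sales revenue = 245,680 × £78.42 = £19,266,225.60.
Margin of safety = £19,266,225.60 − £6,684,321.33 = £12,581,904.

£12,581,904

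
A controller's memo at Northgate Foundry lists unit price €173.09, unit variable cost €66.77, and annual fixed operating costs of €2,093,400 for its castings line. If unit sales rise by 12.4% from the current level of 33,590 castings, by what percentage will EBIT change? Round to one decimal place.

+30.0%

At 33,590 units, contribution = 33,590 × €106.32 = €3,571,288.80.
Subtracting fixed costs: EBIT = €3,571,288.80 − €2,093,400 = €1,477,888.80.
Degree of operating leverage = €3,571,288.80 / €1,477,888.80 = 2.4165.
So EBIT moves 2.4165 × (+12.4%) = +30.0%.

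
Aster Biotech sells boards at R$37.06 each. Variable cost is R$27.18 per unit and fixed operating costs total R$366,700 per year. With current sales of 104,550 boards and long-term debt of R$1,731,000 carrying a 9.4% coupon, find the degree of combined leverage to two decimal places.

2.05

Total contribution margin = 104,550 × R$9.88 = R$1,032,954.00.
EBIT = R$1,032,954.00 − R$366,700 = R$666,254.00. Interest = R$162,714.00, so EBIT − I = R$503,540.00.
Degree of total leverage = total CM / (EBIT − interest) = R$1,032,954.00 / R$503,540.00 = 2.0514.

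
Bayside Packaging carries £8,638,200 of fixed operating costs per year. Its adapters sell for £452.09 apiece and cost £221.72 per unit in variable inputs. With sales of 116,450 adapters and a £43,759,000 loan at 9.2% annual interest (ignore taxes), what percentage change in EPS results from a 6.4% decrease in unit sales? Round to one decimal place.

Contribution at this volume is 116,450 × £230.37 = £26,826,586.50.
Subtracting fixed costs: EBIT = £26,826,586.50 − £8,638,200 = £18,188,386.50.
Interest = £4,025,828.00, so EBIT − I = £14,162,558.50.
DCL = total CM / (EBIT − I) = £26,826,586.50 / £14,162,558.50 = 1.8942.
%ΔEPS = DCL × %ΔSales = 1.8942 × -6.4% = -12.1%.

-12.1%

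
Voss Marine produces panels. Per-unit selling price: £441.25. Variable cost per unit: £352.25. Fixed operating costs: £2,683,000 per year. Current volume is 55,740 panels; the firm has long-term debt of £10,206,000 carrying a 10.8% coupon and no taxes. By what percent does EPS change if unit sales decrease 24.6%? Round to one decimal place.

-103.8%

Contribution at this volume is 55,740 × £89.00 = £4,960,860.00.
Operating income = contribution − fixed costs = £4,960,860.00 − £2,683,000 = £2,277,860.00.
After interest of £1,102,248.00, pre-tax earnings = £1,175,612.00.
Degree of combined leverage = contribution ÷ (EBIT − I) = £4,960,860.00 ÷ £1,175,612.00 = 4.2198.
%ΔEPS = DCL × %ΔSales = 4.2198 × -24.6% = -103.8%.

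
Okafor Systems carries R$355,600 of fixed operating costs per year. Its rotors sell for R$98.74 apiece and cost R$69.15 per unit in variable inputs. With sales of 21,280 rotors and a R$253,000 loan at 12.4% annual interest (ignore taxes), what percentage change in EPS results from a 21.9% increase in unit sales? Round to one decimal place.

Contribution at this volume is 21,280 × R$29.59 = R$629,675.20.
EBIT = R$629,675.20 − R$355,600 = R$274,075.20.
Interest = R$31,372.00, so EBIT − I = R$242,703.20.
Degree of combined leverage = contribution ÷ (EBIT − I) = R$629,675.20 ÷ R$242,703.20 = 2.5944.
%ΔEPS = DCL × %ΔSales = 2.5944 × +21.9% = +56.8%.

+56.8%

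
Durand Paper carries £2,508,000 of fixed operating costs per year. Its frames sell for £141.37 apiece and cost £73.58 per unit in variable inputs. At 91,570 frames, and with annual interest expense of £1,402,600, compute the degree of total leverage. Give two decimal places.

Total contribution margin = 91,570 × £67.79 = £6,207,530.30.
Operating income = contribution − fixed costs = £6,207,530.30 − £2,508,000 = £3,699,530.30. Interest = £1,402,600.00, so EBIT − I = £2,296,930.30.
Degree of total leverage = total CM / (EBIT − interest) = £6,207,530.30 / £2,296,930.30 = 2.7025.

2.70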